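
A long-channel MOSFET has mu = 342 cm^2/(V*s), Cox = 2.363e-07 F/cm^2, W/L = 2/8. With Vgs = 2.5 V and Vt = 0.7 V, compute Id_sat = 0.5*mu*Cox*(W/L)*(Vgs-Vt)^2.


Step 1: Overdrive voltage Vov = Vgs - Vt = 2.5 - 0.7 = 1.8 V
Step 2: W/L = 2/8 = 0.25
Step 3: Id = 0.5 * 342 * 2.363e-07 * 0.25 * 1.8^2
Step 4: Id = 3.27e-05 A

3.27e-05


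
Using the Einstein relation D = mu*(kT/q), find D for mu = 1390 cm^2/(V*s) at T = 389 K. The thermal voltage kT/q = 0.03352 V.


Step 1: D = mu * (kT/q)
Step 2: D = 1390 * 0.03352
Step 3: D = 46.59 cm^2/s

46.59


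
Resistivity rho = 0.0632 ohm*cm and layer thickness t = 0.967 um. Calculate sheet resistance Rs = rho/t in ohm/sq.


Step 1: Convert thickness to cm: t = 0.967 um = 9.6700e-05 cm
Step 2: Rs = rho / t = 0.0632 / 9.6700e-05
Step 3: Rs = 653.6 ohm/sq

653.6


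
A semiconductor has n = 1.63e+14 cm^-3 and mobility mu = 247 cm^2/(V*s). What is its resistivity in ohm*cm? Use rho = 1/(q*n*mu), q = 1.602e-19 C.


Step 1: sigma = q * n * mu = 1.602e-19 * 1.63e+14 * 247 = 6.44981e-03 S/cm
Step 2: rho = 1 / sigma = 1 / 6.44981e-03 = 155 ohm*cm

155


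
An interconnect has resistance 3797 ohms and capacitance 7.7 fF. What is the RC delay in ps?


Step 1: tau = R * C
Step 2: tau = 3797 * 7.7 fF = 3797 * 7.7e-15 F
Step 3: tau = 2.92369e-11 s = 29.2369 ps

29.2369


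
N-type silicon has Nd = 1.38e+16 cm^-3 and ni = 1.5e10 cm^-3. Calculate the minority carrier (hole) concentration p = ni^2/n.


Step 1: Since Nd >> ni, n ≈ Nd = 1.38e+16 cm^-3
Step 2: p = ni^2 / n = (1.5e10)^2 / 1.38e+16
Step 3: p = 2.25e20 / 1.38e+16 = 1.63e+04 cm^-3

1.63e+04


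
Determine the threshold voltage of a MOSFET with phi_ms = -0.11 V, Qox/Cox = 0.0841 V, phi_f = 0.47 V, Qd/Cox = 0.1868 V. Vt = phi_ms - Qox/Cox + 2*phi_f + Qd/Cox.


Step 1: Vt = phi_ms - Qox/Cox + 2*phi_f + Qd/Cox
Step 2: Vt = -0.11 - 0.0841 + 2*0.47 + 0.1868
Step 3: Vt = -0.11 - 0.0841 + 0.94 + 0.1868
Step 4: Vt = 0.9327 V

0.9327


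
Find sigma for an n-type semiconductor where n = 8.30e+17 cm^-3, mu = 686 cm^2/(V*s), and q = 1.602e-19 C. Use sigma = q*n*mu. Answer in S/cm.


Step 1: sigma = q * n * mu
Step 2: sigma = 1.602e-19 * 8.30e+17 * 686
Step 3: sigma = 9.121e+01 S/cm

9.121e+01


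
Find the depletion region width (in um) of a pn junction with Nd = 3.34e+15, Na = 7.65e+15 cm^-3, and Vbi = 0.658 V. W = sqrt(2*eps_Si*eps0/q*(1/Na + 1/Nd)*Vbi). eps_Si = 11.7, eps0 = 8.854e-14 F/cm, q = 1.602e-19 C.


Step 1: 1/Na + 1/Nd = 1/7.65e+15 + 1/3.34e+15 = 4.30120e-16
Step 2: 2*eps*eps0/q = 2*11.7*8.854e-14/1.602e-19 = 1.293281e+07
Step 3: W^2 = 1.293281e+07 * 4.30120e-16 * 0.658 = 3.66023e-09
Step 4: W = sqrt(3.66023e-09) = 6.050e-05 cm = 0.605 um

0.605


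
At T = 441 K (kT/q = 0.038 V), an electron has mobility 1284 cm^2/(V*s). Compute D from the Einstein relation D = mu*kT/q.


Step 1: D = mu * (kT/q)
Step 2: D = 1284 * 0.038
Step 3: D = 48.79 cm^2/s

48.79


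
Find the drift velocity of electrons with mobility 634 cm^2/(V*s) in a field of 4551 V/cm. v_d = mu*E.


Step 1: v_d = mu * E
Step 2: v_d = 634 * 4551 = 2885334
Step 3: v_d = 2.89e+06 cm/s

2.89e+06


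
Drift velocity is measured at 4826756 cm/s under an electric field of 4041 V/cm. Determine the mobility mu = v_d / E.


Step 1: mu = v_d / E
Step 2: mu = 4826756 / 4041
Step 3: mu = 1194.45 cm^2/(V*s)

1194.45


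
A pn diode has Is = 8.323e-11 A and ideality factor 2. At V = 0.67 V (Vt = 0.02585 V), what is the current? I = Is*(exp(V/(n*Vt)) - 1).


Step 1: V/(n*Vt) = 0.67/(2*0.02585) = 12.9594
Step 2: exp(12.9594) = 4.2481e+05
Step 3: I = 8.323e-11 * (4.2481e+05 - 1) = 3.54e-05 A

3.54e-05


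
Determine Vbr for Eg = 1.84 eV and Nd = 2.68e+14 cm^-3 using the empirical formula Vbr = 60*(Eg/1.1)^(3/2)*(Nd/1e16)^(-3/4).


Step 1: Eg/1.1 = 1.84/1.1 = 1.672727
Step 2: (Eg/1.1)^1.5 = 1.672727^1.5 = 2.163404
Step 3: (Nd/1e16)^(-0.75) = (0.0268)^(-0.75) = 15.097287
Step 4: Vbr = 60 * 2.163404 * 15.097287 = 1959.7 V

1959.7


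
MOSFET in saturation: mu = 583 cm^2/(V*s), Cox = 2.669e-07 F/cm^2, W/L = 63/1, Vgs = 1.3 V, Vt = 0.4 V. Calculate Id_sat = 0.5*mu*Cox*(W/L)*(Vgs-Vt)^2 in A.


Step 1: Overdrive voltage Vov = Vgs - Vt = 1.3 - 0.4 = 0.9 V
Step 2: W/L = 63/1 = 63
Step 3: Id = 0.5 * 583 * 2.669e-07 * 63 * 0.9^2
Step 4: Id = 3.97e-03 A

3.97e-03


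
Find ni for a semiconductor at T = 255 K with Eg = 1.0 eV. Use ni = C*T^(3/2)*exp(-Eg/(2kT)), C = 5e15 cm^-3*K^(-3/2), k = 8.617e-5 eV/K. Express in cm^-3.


Step 1: Compute kT = 8.617e-5 * 255 = 0.02197335 eV
Step 2: Exponent = -Eg/(2kT) = -1.0/(2*0.02197335) = -22.75484
Step 3: T^(3/2) = 255^1.5 = 4072.02
Step 4: ni = 5e15 * 4072.02 * exp(-22.75484) = 2.67e+09 cm^-3

2.67e+09


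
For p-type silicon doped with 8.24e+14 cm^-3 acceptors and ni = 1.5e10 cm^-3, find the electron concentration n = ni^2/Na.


Step 1: Majority hole concentration p ≈ Na = 8.24e+14 cm^-3
Step 2: n = ni^2 / Na = (1.5e10)^2 / 8.24e+14
Step 3: n = 2.73e+05 cm^-3

2.73e+05


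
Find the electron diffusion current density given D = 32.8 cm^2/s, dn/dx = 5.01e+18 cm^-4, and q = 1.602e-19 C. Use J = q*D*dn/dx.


Step 1: J = q * D * (dn/dx)
Step 2: J = 1.602e-19 * 32.8 * 5.01e+18
Step 3: J = 2.63e+01 A/cm^2

2.63e+01


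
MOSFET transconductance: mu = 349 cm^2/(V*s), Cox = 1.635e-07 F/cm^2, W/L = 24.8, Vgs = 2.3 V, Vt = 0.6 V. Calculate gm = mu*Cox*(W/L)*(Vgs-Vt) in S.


Step 1: Vov = Vgs - Vt = 2.3 - 0.6 = 1.7 V
Step 2: gm = mu * Cox * (W/L) * Vov
Step 3: gm = 349 * 1.635e-07 * 24.8 * 1.7 = 2.41e-03 S

2.41e-03


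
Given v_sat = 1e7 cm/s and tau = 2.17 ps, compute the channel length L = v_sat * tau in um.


Step 1: tau in seconds = 2.17 ps * 1e-12 = 2.1700e-12 s
Step 2: L = v_sat * tau = 1e7 * 2.1700e-12 = 2.1700e-05 cm
Step 3: L in um = 2.1700e-05 * 1e4 = 0.217 um

0.217


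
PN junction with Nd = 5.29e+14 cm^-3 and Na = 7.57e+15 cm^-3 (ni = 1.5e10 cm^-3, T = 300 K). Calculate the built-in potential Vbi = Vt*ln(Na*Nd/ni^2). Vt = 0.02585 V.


Step 1: Compute Na*Nd/ni^2 = 7.57e+15 * 5.29e+14 / (1.5e10)^2 = 1.7798e+10
Step 2: ln(1.7798e+10) = 23.6024
Step 3: Vbi = 0.02585 * 23.6024 = 0.61 V

0.61


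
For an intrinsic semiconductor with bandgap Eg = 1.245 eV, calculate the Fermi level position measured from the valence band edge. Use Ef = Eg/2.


Step 1: For an intrinsic semiconductor, the Fermi level sits at midgap.
Step 2: Ef = Eg / 2 = 1.245 / 2 = 0.6225 eV

0.6225


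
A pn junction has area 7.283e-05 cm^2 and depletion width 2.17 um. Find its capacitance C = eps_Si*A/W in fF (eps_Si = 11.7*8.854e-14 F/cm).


Step 1: eps_Si = 11.7 * 8.854e-14 = 1.035918e-12 F/cm
Step 2: W in cm = 2.17 * 1e-4 = 2.17e-04 cm
Step 3: C = 1.035918e-12 * 7.283e-05 / 2.17e-04 = 3.476770e-13 F
Step 4: C = 347.68 fF

347.68


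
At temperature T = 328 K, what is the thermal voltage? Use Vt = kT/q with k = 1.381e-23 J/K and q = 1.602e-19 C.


Step 1: kT = 1.381e-23 * 328 = 4.52968e-21 J
Step 2: Vt = kT/q = 4.52968e-21 / 1.602e-19
Step 3: Vt = 0.02828 V

0.02828


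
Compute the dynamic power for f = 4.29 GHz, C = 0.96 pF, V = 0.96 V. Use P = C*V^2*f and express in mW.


Step 1: V^2 = 0.96^2 = 0.9216 V^2
Step 2: P = C*V^2*f = 0.96e-12 F * 0.9216 * 4.29e9 Hz
Step 3: P = 3.79551744e-03 W
Step 4: P = 3.796 mW

3.796


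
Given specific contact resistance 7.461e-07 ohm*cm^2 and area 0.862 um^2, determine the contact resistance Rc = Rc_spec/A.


Step 1: Convert area to cm^2: 0.862 um^2 = 8.6200e-09 cm^2
Step 2: Rc = Rc_spec / A = 7.461e-07 / 8.6200e-09
Step 3: Rc = 8.66e+01 ohms

8.66e+01


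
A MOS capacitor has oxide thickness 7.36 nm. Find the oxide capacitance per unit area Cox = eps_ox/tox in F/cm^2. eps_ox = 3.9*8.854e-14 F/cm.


Step 1: eps_ox = 3.9 * 8.854e-14 = 3.45306e-13 F/cm
Step 2: tox in cm = 7.36 nm * 1e-7 = 7.3600e-07 cm
Step 3: Cox = 3.45306e-13 / 7.3600e-07 = 4.69e-07 F/cm^2

4.69e-07


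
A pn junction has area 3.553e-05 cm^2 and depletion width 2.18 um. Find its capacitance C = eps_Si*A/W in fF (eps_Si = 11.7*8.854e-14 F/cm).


Step 1: eps_Si = 11.7 * 8.854e-14 = 1.035918e-12 F/cm
Step 2: W in cm = 2.18 * 1e-4 = 2.18e-04 cm
Step 3: C = 1.035918e-12 * 3.553e-05 / 2.18e-04 = 1.688356e-13 F
Step 4: C = 168.84 fF

168.84


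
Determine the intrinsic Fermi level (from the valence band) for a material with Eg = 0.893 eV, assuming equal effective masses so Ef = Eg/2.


Step 1: For an intrinsic semiconductor, the Fermi level sits at midgap.
Step 2: Ef = Eg / 2 = 0.893 / 2 = 0.4465 eV

0.4465


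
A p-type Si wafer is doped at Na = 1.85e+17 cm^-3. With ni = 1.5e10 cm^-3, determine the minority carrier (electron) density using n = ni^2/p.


Step 1: Majority hole concentration p ≈ Na = 1.85e+17 cm^-3
Step 2: n = ni^2 / Na = (1.5e10)^2 / 1.85e+17
Step 3: n = 1.22e+03 cm^-3

1.22e+03


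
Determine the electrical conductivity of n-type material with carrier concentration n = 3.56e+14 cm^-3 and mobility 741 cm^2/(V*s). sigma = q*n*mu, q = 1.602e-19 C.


Step 1: sigma = q * n * mu
Step 2: sigma = 1.602e-19 * 3.56e+14 * 741
Step 3: sigma = 4.226e-02 S/cm

4.226e-02


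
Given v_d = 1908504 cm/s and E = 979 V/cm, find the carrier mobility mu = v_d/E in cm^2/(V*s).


Step 1: mu = v_d / E
Step 2: mu = 1908504 / 979
Step 3: mu = 1949.44 cm^2/(V*s)

1949.44


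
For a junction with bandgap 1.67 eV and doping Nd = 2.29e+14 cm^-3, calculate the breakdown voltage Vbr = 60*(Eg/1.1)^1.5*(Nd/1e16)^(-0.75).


Step 1: Eg/1.1 = 1.67/1.1 = 1.518182
Step 2: (Eg/1.1)^1.5 = 1.518182^1.5 = 1.870621
Step 3: (Nd/1e16)^(-0.75) = (0.0229)^(-0.75) = 16.987262
Step 4: Vbr = 60 * 1.870621 * 16.987262 = 1906.6 V

1906.6


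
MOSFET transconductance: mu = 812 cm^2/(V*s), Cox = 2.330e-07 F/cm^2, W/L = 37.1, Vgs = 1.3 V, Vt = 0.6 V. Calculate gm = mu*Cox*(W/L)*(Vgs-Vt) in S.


Step 1: Vov = Vgs - Vt = 1.3 - 0.6 = 0.7 V
Step 2: gm = mu * Cox * (W/L) * Vov
Step 3: gm = 812 * 2.330e-07 * 37.1 * 0.7 = 4.91e-03 S

4.91e-03


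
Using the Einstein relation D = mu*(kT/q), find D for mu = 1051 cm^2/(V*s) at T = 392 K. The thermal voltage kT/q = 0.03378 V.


Step 1: D = mu * (kT/q)
Step 2: D = 1051 * 0.03378
Step 3: D = 35.5 cm^2/s

35.5


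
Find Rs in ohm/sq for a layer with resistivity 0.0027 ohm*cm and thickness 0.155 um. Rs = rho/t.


Step 1: Convert thickness to cm: t = 0.155 um = 1.5500e-05 cm
Step 2: Rs = rho / t = 0.0027 / 1.5500e-05
Step 3: Rs = 174.2 ohm/sq

174.2


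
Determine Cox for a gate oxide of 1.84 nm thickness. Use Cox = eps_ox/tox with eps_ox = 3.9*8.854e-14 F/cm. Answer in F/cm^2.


Step 1: eps_ox = 3.9 * 8.854e-14 = 3.45306e-13 F/cm
Step 2: tox in cm = 1.84 nm * 1e-7 = 1.8400e-07 cm
Step 3: Cox = 3.45306e-13 / 1.8400e-07 = 1.88e-06 F/cm^2

1.88e-06


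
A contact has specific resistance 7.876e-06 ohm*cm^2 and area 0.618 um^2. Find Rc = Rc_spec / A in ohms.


Step 1: Convert area to cm^2: 0.618 um^2 = 6.1800e-09 cm^2
Step 2: Rc = Rc_spec / A = 7.876e-06 / 6.1800e-09
Step 3: Rc = 1.27e+03 ohms

1.27e+03


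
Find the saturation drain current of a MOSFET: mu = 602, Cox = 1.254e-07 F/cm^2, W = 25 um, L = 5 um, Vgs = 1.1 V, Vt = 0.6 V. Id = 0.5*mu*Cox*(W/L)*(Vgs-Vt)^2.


Step 1: Overdrive voltage Vov = Vgs - Vt = 1.1 - 0.6 = 0.5 V
Step 2: W/L = 25/5 = 5
Step 3: Id = 0.5 * 602 * 1.254e-07 * 5 * 0.5^2
Step 4: Id = 4.72e-05 A

4.72e-05


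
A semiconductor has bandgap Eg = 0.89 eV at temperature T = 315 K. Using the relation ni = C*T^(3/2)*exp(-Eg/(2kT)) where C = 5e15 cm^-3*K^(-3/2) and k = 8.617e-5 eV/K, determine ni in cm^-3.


Step 1: Compute kT = 8.617e-5 * 315 = 0.02714355 eV
Step 2: Exponent = -Eg/(2kT) = -0.89/(2*0.02714355) = -16.39432
Step 3: T^(3/2) = 315^1.5 = 5590.70
Step 4: ni = 5e15 * 5590.70 * exp(-16.39432) = 2.12e+12 cm^-3

2.12e+12


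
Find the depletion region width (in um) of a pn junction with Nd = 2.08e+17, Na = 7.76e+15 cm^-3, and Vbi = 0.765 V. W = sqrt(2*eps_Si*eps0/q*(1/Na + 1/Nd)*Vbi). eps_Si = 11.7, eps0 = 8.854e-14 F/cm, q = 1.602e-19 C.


Step 1: 1/Na + 1/Nd = 1/7.76e+15 + 1/2.08e+17 = 1.33674e-16
Step 2: 2*eps*eps0/q = 2*11.7*8.854e-14/1.602e-19 = 1.293281e+07
Step 3: W^2 = 1.293281e+07 * 1.33674e-16 * 0.765 = 1.32252e-09
Step 4: W = sqrt(1.32252e-09) = 3.637e-05 cm = 0.3637 um

0.3637


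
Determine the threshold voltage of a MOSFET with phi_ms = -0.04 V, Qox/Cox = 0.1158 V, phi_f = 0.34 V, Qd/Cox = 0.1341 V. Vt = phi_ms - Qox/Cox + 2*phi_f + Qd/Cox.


Step 1: Vt = phi_ms - Qox/Cox + 2*phi_f + Qd/Cox
Step 2: Vt = -0.04 - 0.1158 + 2*0.34 + 0.1341
Step 3: Vt = -0.04 - 0.1158 + 0.68 + 0.1341
Step 4: Vt = 0.6583 V

0.6583


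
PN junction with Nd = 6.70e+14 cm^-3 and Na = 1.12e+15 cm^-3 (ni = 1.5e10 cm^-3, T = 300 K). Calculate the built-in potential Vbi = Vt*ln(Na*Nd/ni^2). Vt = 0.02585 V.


Step 1: Compute Na*Nd/ni^2 = 1.12e+15 * 6.70e+14 / (1.5e10)^2 = 3.3351e+09
Step 2: ln(3.3351e+09) = 21.9278
Step 3: Vbi = 0.02585 * 21.9278 = 0.567 V

0.567


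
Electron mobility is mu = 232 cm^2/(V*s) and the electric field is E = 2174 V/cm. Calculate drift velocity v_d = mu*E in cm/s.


Step 1: v_d = mu * E
Step 2: v_d = 232 * 2174 = 504368
Step 3: v_d = 5.04e+05 cm/s

5.04e+05


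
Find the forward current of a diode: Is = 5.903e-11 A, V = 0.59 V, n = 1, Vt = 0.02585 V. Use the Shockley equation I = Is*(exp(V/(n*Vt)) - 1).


Step 1: V/(n*Vt) = 0.59/(1*0.02585) = 22.8240
Step 2: exp(22.8240) = 8.1722e+09
Step 3: I = 5.903e-11 * (8.1722e+09 - 1) = 4.82e-01 A

4.82e-01


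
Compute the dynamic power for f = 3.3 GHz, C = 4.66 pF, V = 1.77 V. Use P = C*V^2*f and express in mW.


Step 1: V^2 = 1.77^2 = 3.1329 V^2
Step 2: P = C*V^2*f = 4.66e-12 F * 3.1329 * 3.3e9 Hz
Step 3: P = 4.81777362e-02 W
Step 4: P = 48.178 mW

48.178


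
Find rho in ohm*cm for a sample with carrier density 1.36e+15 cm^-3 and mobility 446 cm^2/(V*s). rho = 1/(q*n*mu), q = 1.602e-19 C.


Step 1: sigma = q * n * mu = 1.602e-19 * 1.36e+15 * 446 = 9.71709e-02 S/cm
Step 2: rho = 1 / sigma = 1 / 9.71709e-02 = 10.29 ohm*cm

10.29


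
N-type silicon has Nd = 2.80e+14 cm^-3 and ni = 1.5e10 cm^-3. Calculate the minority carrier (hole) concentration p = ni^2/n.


Step 1: Since Nd >> ni, n ≈ Nd = 2.80e+14 cm^-3
Step 2: p = ni^2 / n = (1.5e10)^2 / 2.80e+14
Step 3: p = 2.25e20 / 2.80e+14 = 8.04e+05 cm^-3

8.04e+05


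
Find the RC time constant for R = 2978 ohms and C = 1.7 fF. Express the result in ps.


Step 1: tau = R * C
Step 2: tau = 2978 * 1.7 fF = 2978 * 1.7e-15 F
Step 3: tau = 5.0626e-12 s = 5.0626 ps

5.0626


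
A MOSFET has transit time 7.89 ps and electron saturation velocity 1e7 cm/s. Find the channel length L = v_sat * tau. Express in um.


Step 1: tau in seconds = 7.89 ps * 1e-12 = 7.8900e-12 s
Step 2: L = v_sat * tau = 1e7 * 7.8900e-12 = 7.8900e-05 cm
Step 3: L in um = 7.8900e-05 * 1e4 = 0.789 um

0.789


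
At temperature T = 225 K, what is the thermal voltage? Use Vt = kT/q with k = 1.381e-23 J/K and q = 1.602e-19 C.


Step 1: kT = 1.381e-23 * 225 = 3.10725e-21 J
Step 2: Vt = kT/q = 3.10725e-21 / 1.602e-19
Step 3: Vt = 0.0194 V

0.0194


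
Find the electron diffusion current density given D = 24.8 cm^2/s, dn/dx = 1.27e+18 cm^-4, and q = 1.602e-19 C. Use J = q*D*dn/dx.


Step 1: J = q * D * (dn/dx)
Step 2: J = 1.602e-19 * 24.8 * 1.27e+18
Step 3: J = 5.05e+00 A/cm^2

5.05e+00


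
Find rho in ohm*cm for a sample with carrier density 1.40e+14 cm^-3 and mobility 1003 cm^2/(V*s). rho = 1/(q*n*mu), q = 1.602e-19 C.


Step 1: sigma = q * n * mu = 1.602e-19 * 1.40e+14 * 1003 = 2.24953e-02 S/cm
Step 2: rho = 1 / sigma = 1 / 2.24953e-02 = 44.45 ohm*cm

44.45


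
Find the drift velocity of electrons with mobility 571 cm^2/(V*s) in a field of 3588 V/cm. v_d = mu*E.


Step 1: v_d = mu * E
Step 2: v_d = 571 * 3588 = 2048748
Step 3: v_d = 2.05e+06 cm/s

2.05e+06


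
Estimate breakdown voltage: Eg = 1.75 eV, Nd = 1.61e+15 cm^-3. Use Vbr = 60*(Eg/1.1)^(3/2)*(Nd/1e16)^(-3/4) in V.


Step 1: Eg/1.1 = 1.75/1.1 = 1.590909
Step 2: (Eg/1.1)^1.5 = 1.590909^1.5 = 2.006633
Step 3: (Nd/1e16)^(-0.75) = (0.161)^(-0.75) = 3.934419
Step 4: Vbr = 60 * 2.006633 * 3.934419 = 473.7 V

473.7


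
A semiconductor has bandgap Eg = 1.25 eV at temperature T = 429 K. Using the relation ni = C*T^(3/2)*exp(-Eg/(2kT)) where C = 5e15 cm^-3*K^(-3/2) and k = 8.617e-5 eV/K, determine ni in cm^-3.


Step 1: Compute kT = 8.617e-5 * 429 = 0.03696693 eV
Step 2: Exponent = -Eg/(2kT) = -1.25/(2*0.03696693) = -16.90700
Step 3: T^(3/2) = 429^1.5 = 8885.58
Step 4: ni = 5e15 * 8885.58 * exp(-16.90700) = 2.02e+12 cm^-3

2.02e+12


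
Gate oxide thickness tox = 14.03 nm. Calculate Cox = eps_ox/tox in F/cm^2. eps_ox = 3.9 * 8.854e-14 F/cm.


Step 1: eps_ox = 3.9 * 8.854e-14 = 3.45306e-13 F/cm
Step 2: tox in cm = 14.03 nm * 1e-7 = 1.4030e-06 cm
Step 3: Cox = 3.45306e-13 / 1.4030e-06 = 2.46e-07 F/cm^2

2.46e-07


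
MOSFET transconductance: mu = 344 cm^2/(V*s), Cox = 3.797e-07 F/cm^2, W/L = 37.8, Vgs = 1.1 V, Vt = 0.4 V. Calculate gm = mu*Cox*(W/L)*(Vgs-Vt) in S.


Step 1: Vov = Vgs - Vt = 1.1 - 0.4 = 0.7 V
Step 2: gm = mu * Cox * (W/L) * Vov
Step 3: gm = 344 * 3.797e-07 * 37.8 * 0.7 = 3.46e-03 S

3.46e-03


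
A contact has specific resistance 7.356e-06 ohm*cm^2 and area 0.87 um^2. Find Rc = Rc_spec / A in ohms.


Step 1: Convert area to cm^2: 0.87 um^2 = 8.7000e-09 cm^2
Step 2: Rc = Rc_spec / A = 7.356e-06 / 8.7000e-09
Step 3: Rc = 8.46e+02 ohms

8.46e+02


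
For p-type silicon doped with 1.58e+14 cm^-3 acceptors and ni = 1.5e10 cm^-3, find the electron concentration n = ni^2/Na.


Step 1: Majority hole concentration p ≈ Na = 1.58e+14 cm^-3
Step 2: n = ni^2 / Na = (1.5e10)^2 / 1.58e+14
Step 3: n = 1.42e+06 cm^-3

1.42e+06


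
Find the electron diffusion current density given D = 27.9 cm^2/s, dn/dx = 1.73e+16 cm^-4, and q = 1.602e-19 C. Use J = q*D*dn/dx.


Step 1: J = q * D * (dn/dx)
Step 2: J = 1.602e-19 * 27.9 * 1.73e+16
Step 3: J = 7.73e-02 A/cm^2

7.73e-02


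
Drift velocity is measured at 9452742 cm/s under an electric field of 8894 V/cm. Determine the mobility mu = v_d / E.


Step 1: mu = v_d / E
Step 2: mu = 9452742 / 8894
Step 3: mu = 1062.82 cm^2/(V*s)

1062.82


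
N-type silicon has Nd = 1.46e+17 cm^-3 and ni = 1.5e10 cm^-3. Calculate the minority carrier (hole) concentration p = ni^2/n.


Step 1: Since Nd >> ni, n ≈ Nd = 1.46e+17 cm^-3
Step 2: p = ni^2 / n = (1.5e10)^2 / 1.46e+17
Step 3: p = 2.25e20 / 1.46e+17 = 1.54e+03 cm^-3

1.54e+03


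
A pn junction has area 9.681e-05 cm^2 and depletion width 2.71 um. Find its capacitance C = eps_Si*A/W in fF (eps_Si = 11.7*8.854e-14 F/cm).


Step 1: eps_Si = 11.7 * 8.854e-14 = 1.035918e-12 F/cm
Step 2: W in cm = 2.71 * 1e-4 = 2.71e-04 cm
Step 3: C = 1.035918e-12 * 9.681e-05 / 2.71e-04 = 3.700635e-13 F
Step 4: C = 370.06 fF

370.06


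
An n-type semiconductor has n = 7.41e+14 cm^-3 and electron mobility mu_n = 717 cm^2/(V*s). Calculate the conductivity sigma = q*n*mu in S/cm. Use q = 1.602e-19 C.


Step 1: sigma = q * n * mu
Step 2: sigma = 1.602e-19 * 7.41e+14 * 717
Step 3: sigma = 8.511e-02 S/cm

8.511e-02


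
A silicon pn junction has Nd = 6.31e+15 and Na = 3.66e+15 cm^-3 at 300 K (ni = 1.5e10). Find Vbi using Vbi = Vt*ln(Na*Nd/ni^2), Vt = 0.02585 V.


Step 1: Compute Na*Nd/ni^2 = 3.66e+15 * 6.31e+15 / (1.5e10)^2 = 1.0264e+11
Step 2: ln(1.0264e+11) = 25.3545
Step 3: Vbi = 0.02585 * 25.3545 = 0.655 V

0.655


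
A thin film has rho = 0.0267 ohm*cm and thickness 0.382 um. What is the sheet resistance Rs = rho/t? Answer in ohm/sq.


Step 1: Convert thickness to cm: t = 0.382 um = 3.8200e-05 cm
Step 2: Rs = rho / t = 0.0267 / 3.8200e-05
Step 3: Rs = 699.0 ohm/sq

699.0


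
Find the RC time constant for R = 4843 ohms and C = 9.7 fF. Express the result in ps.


Step 1: tau = R * C
Step 2: tau = 4843 * 9.7 fF = 4843 * 9.7e-15 F
Step 3: tau = 4.69771e-11 s = 46.9771 ps

46.9771


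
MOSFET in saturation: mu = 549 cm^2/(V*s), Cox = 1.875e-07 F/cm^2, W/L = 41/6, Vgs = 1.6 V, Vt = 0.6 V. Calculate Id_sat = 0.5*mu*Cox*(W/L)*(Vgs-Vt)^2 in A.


Step 1: Overdrive voltage Vov = Vgs - Vt = 1.6 - 0.6 = 1.0 V
Step 2: W/L = 41/6 = 6.83333
Step 3: Id = 0.5 * 549 * 1.875e-07 * 6.83333 * 1.0^2
Step 4: Id = 3.52e-04 A

3.52e-04


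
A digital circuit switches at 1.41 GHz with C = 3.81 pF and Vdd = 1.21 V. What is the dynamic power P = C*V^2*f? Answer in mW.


Step 1: V^2 = 1.21^2 = 1.4641 V^2
Step 2: P = C*V^2*f = 3.81e-12 F * 1.4641 * 1.41e9 Hz
Step 3: P = 7.86529161e-03 W
Step 4: P = 7.865 mW

7.865


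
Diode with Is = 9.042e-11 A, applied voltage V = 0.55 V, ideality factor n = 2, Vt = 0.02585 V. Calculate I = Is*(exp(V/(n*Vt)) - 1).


Step 1: V/(n*Vt) = 0.55/(2*0.02585) = 10.6383
Step 2: exp(10.6383) = 4.1702e+04
Step 3: I = 9.042e-11 * (4.1702e+04 - 1) = 3.77e-06 A

3.77e-06


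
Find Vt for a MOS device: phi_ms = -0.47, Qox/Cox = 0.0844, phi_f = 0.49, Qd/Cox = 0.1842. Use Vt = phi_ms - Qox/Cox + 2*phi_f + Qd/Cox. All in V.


Step 1: Vt = phi_ms - Qox/Cox + 2*phi_f + Qd/Cox
Step 2: Vt = -0.47 - 0.0844 + 2*0.49 + 0.1842
Step 3: Vt = -0.47 - 0.0844 + 0.98 + 0.1842
Step 4: Vt = 0.6098 V

0.6098


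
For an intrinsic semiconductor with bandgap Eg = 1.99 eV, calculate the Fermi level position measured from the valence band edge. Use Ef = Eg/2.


Step 1: For an intrinsic semiconductor, the Fermi level sits at midgap.
Step 2: Ef = Eg / 2 = 1.99 / 2 = 0.995 eV

0.995


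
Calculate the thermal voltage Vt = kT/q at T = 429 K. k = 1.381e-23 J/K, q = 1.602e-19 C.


Step 1: kT = 1.381e-23 * 429 = 5.92449e-21 J
Step 2: Vt = kT/q = 5.92449e-21 / 1.602e-19
Step 3: Vt = 0.03698 V

0.03698


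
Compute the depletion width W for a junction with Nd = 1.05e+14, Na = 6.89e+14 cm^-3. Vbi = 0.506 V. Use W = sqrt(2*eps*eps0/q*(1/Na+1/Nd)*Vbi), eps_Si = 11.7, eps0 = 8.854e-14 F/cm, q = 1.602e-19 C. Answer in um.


Step 1: 1/Na + 1/Nd = 1/6.89e+14 + 1/1.05e+14 = 1.09752e-14
Step 2: 2*eps*eps0/q = 2*11.7*8.854e-14/1.602e-19 = 1.293281e+07
Step 3: W^2 = 1.293281e+07 * 1.09752e-14 * 0.506 = 7.18217e-08
Step 4: W = sqrt(7.18217e-08) = 2.680e-04 cm = 2.68 um

2.68


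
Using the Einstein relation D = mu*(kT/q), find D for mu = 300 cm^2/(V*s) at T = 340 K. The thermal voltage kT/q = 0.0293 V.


Step 1: D = mu * (kT/q)
Step 2: D = 300 * 0.0293
Step 3: D = 8.79 cm^2/s

8.79


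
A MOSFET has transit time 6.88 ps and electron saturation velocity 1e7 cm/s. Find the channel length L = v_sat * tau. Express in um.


Step 1: tau in seconds = 6.88 ps * 1e-12 = 6.8800e-12 s
Step 2: L = v_sat * tau = 1e7 * 6.8800e-12 = 6.8800e-05 cm
Step 3: L in um = 6.8800e-05 * 1e4 = 0.688 um

0.688


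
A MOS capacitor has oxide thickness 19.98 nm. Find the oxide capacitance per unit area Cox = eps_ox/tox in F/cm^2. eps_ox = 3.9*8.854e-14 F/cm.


Step 1: eps_ox = 3.9 * 8.854e-14 = 3.45306e-13 F/cm
Step 2: tox in cm = 19.98 nm * 1e-7 = 1.9980e-06 cm
Step 3: Cox = 3.45306e-13 / 1.9980e-06 = 1.73e-07 F/cm^2

1.73e-07


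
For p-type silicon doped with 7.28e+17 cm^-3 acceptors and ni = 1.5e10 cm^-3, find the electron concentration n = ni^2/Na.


Step 1: Majority hole concentration p ≈ Na = 7.28e+17 cm^-3
Step 2: n = ni^2 / Na = (1.5e10)^2 / 7.28e+17
Step 3: n = 3.09e+02 cm^-3

3.09e+02


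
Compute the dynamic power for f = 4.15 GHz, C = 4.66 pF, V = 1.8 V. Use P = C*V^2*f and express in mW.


Step 1: V^2 = 1.8^2 = 3.24 V^2
Step 2: P = C*V^2*f = 4.66e-12 F * 3.24 * 4.15e9 Hz
Step 3: P = 6.265836e-02 W
Step 4: P = 62.658 mW

62.658


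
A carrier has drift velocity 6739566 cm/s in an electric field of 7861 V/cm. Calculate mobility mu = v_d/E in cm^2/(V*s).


Step 1: mu = v_d / E
Step 2: mu = 6739566 / 7861
Step 3: mu = 857.34 cm^2/(V*s)

857.34


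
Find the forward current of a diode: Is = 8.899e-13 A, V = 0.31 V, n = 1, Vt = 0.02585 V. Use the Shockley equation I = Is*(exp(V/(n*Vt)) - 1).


Step 1: V/(n*Vt) = 0.31/(1*0.02585) = 11.9923
Step 2: exp(11.9923) = 1.6151e+05
Step 3: I = 8.899e-13 * (1.6151e+05 - 1) = 1.44e-07 A

1.44e-07


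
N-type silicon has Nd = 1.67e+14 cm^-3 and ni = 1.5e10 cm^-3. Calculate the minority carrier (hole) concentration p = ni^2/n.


Step 1: Since Nd >> ni, n ≈ Nd = 1.67e+14 cm^-3
Step 2: p = ni^2 / n = (1.5e10)^2 / 1.67e+14
Step 3: p = 2.25e20 / 1.67e+14 = 1.35e+06 cm^-3

1.35e+06


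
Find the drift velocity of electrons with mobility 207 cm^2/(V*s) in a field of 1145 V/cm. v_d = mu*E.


Step 1: v_d = mu * E
Step 2: v_d = 207 * 1145 = 237015
Step 3: v_d = 2.37e+05 cm/s

2.37e+05


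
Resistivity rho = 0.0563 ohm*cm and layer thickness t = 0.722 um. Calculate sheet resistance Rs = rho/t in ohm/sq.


Step 1: Convert thickness to cm: t = 0.722 um = 7.2200e-05 cm
Step 2: Rs = rho / t = 0.0563 / 7.2200e-05
Step 3: Rs = 779.8 ohm/sq

779.8


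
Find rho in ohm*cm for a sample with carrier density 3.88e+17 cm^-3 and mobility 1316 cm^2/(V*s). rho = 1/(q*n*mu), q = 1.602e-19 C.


Step 1: sigma = q * n * mu = 1.602e-19 * 3.88e+17 * 1316 = 8.17994e+01 S/cm
Step 2: rho = 1 / sigma = 1 / 8.17994e+01 = 0.01223 ohm*cm

0.01223


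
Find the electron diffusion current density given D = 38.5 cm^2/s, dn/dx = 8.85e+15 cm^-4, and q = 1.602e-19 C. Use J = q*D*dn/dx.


Step 1: J = q * D * (dn/dx)
Step 2: J = 1.602e-19 * 38.5 * 8.85e+15
Step 3: J = 5.46e-02 A/cm^2

5.46e-02


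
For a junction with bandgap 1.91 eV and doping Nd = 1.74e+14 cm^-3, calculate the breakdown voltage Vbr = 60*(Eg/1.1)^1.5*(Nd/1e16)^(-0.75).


Step 1: Eg/1.1 = 1.91/1.1 = 1.736364
Step 2: (Eg/1.1)^1.5 = 1.736364^1.5 = 2.288027
Step 3: (Nd/1e16)^(-0.75) = (0.0174)^(-0.75) = 20.873153
Step 4: Vbr = 60 * 2.288027 * 20.873153 = 2865.5 V

2865.5


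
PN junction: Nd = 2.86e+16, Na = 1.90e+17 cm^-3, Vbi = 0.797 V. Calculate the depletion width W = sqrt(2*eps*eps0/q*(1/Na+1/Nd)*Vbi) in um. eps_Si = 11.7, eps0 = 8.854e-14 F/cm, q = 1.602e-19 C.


Step 1: 1/Na + 1/Nd = 1/1.90e+17 + 1/2.86e+16 = 4.02282e-17
Step 2: 2*eps*eps0/q = 2*11.7*8.854e-14/1.602e-19 = 1.293281e+07
Step 3: W^2 = 1.293281e+07 * 4.02282e-17 * 0.797 = 4.14650e-10
Step 4: W = sqrt(4.14650e-10) = 2.036e-05 cm = 0.2036 um

0.2036


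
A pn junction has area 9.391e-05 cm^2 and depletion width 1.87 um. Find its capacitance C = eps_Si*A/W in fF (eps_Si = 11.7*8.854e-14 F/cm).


Step 1: eps_Si = 11.7 * 8.854e-14 = 1.035918e-12 F/cm
Step 2: W in cm = 1.87 * 1e-4 = 1.87e-04 cm
Step 3: C = 1.035918e-12 * 9.391e-05 / 1.87e-04 = 5.202303e-13 F
Step 4: C = 520.23 fF

520.23


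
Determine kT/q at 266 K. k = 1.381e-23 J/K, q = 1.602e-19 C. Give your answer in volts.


Step 1: kT = 1.381e-23 * 266 = 3.67346e-21 J
Step 2: Vt = kT/q = 3.67346e-21 / 1.602e-19
Step 3: Vt = 0.02293 V

0.02293


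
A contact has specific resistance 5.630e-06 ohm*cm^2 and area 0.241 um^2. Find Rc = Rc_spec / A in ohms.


Step 1: Convert area to cm^2: 0.241 um^2 = 2.4100e-09 cm^2
Step 2: Rc = Rc_spec / A = 5.630e-06 / 2.4100e-09
Step 3: Rc = 2.34e+03 ohms

2.34e+03


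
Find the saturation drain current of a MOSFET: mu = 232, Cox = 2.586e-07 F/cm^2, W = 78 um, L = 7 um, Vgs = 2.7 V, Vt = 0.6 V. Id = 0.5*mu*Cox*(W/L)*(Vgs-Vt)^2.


Step 1: Overdrive voltage Vov = Vgs - Vt = 2.7 - 0.6 = 2.1 V
Step 2: W/L = 78/7 = 11.1429
Step 3: Id = 0.5 * 232 * 2.586e-07 * 11.1429 * 2.1^2
Step 4: Id = 1.47e-03 A

1.47e-03


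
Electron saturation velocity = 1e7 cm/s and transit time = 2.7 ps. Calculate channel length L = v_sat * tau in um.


Step 1: tau in seconds = 2.7 ps * 1e-12 = 2.7000e-12 s
Step 2: L = v_sat * tau = 1e7 * 2.7000e-12 = 2.7000e-05 cm
Step 3: L in um = 2.7000e-05 * 1e4 = 0.27 um

0.27


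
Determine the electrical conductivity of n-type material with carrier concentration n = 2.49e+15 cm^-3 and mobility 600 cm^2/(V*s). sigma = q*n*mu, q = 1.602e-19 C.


Step 1: sigma = q * n * mu
Step 2: sigma = 1.602e-19 * 2.49e+15 * 600
Step 3: sigma = 2.393e-01 S/cm

2.393e-01


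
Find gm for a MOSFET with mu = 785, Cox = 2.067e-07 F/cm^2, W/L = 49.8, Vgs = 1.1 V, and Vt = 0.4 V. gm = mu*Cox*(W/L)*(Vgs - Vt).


Step 1: Vov = Vgs - Vt = 1.1 - 0.4 = 0.7 V
Step 2: gm = mu * Cox * (W/L) * Vov
Step 3: gm = 785 * 2.067e-07 * 49.8 * 0.7 = 5.66e-03 S

5.66e-03


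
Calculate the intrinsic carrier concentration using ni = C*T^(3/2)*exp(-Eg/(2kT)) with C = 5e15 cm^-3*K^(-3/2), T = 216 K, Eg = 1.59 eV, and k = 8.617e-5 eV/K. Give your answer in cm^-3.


Step 1: Compute kT = 8.617e-5 * 216 = 0.01861272 eV
Step 2: Exponent = -Eg/(2kT) = -1.59/(2*0.01861272) = -42.71273
Step 3: T^(3/2) = 216^1.5 = 3174.54
Step 4: ni = 5e15 * 3174.54 * exp(-42.71273) = 4.47e+00 cm^-3

4.47e+00


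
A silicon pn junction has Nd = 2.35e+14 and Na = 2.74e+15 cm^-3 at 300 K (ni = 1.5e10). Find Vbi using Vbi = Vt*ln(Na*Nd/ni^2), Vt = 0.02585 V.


Step 1: Compute Na*Nd/ni^2 = 2.74e+15 * 2.35e+14 / (1.5e10)^2 = 2.8618e+09
Step 2: ln(2.8618e+09) = 21.7747
Step 3: Vbi = 0.02585 * 21.7747 = 0.563 V

0.563


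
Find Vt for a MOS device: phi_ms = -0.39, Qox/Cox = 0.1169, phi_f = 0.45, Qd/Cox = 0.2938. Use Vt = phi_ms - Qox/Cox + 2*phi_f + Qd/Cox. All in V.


Step 1: Vt = phi_ms - Qox/Cox + 2*phi_f + Qd/Cox
Step 2: Vt = -0.39 - 0.1169 + 2*0.45 + 0.2938
Step 3: Vt = -0.39 - 0.1169 + 0.9 + 0.2938
Step 4: Vt = 0.6869 V

0.6869


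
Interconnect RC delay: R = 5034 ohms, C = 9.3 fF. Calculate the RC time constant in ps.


Step 1: tau = R * C
Step 2: tau = 5034 * 9.3 fF = 5034 * 9.3e-15 F
Step 3: tau = 4.68162e-11 s = 46.8162 ps

46.8162


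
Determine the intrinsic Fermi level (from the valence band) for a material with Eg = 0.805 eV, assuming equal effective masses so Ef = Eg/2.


Step 1: For an intrinsic semiconductor, the Fermi level sits at midgap.
Step 2: Ef = Eg / 2 = 0.805 / 2 = 0.4025 eV

0.4025


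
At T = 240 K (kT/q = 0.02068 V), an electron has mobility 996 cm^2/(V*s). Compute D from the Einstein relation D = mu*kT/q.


Step 1: D = mu * (kT/q)
Step 2: D = 996 * 0.02068
Step 3: D = 20.6 cm^2/s

20.6


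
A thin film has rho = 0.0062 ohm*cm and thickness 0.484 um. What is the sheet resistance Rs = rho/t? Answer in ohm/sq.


Step 1: Convert thickness to cm: t = 0.484 um = 4.8400e-05 cm
Step 2: Rs = rho / t = 0.0062 / 4.8400e-05
Step 3: Rs = 128.1 ohm/sq

128.1


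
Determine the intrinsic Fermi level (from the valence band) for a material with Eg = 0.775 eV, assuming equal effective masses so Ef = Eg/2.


Step 1: For an intrinsic semiconductor, the Fermi level sits at midgap.
Step 2: Ef = Eg / 2 = 0.775 / 2 = 0.3875 eV

0.3875


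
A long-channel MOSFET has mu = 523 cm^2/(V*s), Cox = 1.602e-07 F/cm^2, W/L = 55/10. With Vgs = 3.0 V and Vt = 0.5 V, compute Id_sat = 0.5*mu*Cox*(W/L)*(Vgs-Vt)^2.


Step 1: Overdrive voltage Vov = Vgs - Vt = 3.0 - 0.5 = 2.5 V
Step 2: W/L = 55/10 = 5.5
Step 3: Id = 0.5 * 523 * 1.602e-07 * 5.5 * 2.5^2
Step 4: Id = 1.44e-03 A

1.44e-03


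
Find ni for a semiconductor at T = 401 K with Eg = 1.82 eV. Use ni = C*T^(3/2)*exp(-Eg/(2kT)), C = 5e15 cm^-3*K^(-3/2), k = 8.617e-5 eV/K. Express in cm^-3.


Step 1: Compute kT = 8.617e-5 * 401 = 0.03455417 eV
Step 2: Exponent = -Eg/(2kT) = -1.82/(2*0.03455417) = -26.33546
Step 3: T^(3/2) = 401^1.5 = 8030.02
Step 4: ni = 5e15 * 8030.02 * exp(-26.33546) = 1.47e+08 cm^-3

1.47e+08


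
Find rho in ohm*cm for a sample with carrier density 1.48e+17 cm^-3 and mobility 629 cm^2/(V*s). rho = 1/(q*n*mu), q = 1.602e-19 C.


Step 1: sigma = q * n * mu = 1.602e-19 * 1.48e+17 * 629 = 1.49133e+01 S/cm
Step 2: rho = 1 / sigma = 1 / 1.49133e+01 = 0.06705 ohm*cm

0.06705


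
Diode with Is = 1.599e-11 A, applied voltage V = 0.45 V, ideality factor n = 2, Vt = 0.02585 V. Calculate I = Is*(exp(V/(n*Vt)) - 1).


Step 1: V/(n*Vt) = 0.45/(2*0.02585) = 8.7041
Step 2: exp(8.7041) = 6.0276e+03
Step 3: I = 1.599e-11 * (6.0276e+03 - 1) = 9.64e-08 A

9.64e-08


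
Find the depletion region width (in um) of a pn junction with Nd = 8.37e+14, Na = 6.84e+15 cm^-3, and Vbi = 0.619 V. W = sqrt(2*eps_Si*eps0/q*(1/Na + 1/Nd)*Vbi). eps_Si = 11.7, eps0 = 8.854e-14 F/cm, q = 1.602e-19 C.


Step 1: 1/Na + 1/Nd = 1/6.84e+15 + 1/8.37e+14 = 1.34094e-15
Step 2: 2*eps*eps0/q = 2*11.7*8.854e-14/1.602e-19 = 1.293281e+07
Step 3: W^2 = 1.293281e+07 * 1.34094e-15 * 0.619 = 1.07348e-08
Step 4: W = sqrt(1.07348e-08) = 1.036e-04 cm = 1.036 um

1.036


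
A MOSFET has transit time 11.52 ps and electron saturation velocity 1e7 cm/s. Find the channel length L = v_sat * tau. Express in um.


Step 1: tau in seconds = 11.52 ps * 1e-12 = 1.1520e-11 s
Step 2: L = v_sat * tau = 1e7 * 1.1520e-11 = 1.1520e-04 cm
Step 3: L in um = 1.1520e-04 * 1e4 = 1.152 um

1.152


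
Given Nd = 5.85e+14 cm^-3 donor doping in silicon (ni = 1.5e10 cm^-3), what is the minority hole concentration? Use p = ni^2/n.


Step 1: Since Nd >> ni, n ≈ Nd = 5.85e+14 cm^-3
Step 2: p = ni^2 / n = (1.5e10)^2 / 5.85e+14
Step 3: p = 2.25e20 / 5.85e+14 = 3.85e+05 cm^-3

3.85e+05


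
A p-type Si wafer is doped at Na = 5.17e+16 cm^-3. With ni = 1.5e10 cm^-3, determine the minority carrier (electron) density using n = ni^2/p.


Step 1: Majority hole concentration p ≈ Na = 5.17e+16 cm^-3
Step 2: n = ni^2 / Na = (1.5e10)^2 / 5.17e+16
Step 3: n = 4.35e+03 cm^-3

4.35e+03


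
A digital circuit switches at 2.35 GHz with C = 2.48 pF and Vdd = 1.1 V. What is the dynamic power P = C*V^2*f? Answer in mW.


Step 1: V^2 = 1.1^2 = 1.21 V^2
Step 2: P = C*V^2*f = 2.48e-12 F * 1.21 * 2.35e9 Hz
Step 3: P = 7.05188e-03 W
Step 4: P = 7.052 mW

7.052


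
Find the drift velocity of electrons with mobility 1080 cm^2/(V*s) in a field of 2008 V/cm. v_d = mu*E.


Step 1: v_d = mu * E
Step 2: v_d = 1080 * 2008 = 2168640
Step 3: v_d = 2.17e+06 cm/s

2.17e+06


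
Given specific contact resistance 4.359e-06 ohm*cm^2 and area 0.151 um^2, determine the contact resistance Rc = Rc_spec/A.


Step 1: Convert area to cm^2: 0.151 um^2 = 1.5100e-09 cm^2
Step 2: Rc = Rc_spec / A = 4.359e-06 / 1.5100e-09
Step 3: Rc = 2.89e+03 ohms

2.89e+03


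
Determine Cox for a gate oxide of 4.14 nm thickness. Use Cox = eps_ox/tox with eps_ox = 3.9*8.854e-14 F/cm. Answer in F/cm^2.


Step 1: eps_ox = 3.9 * 8.854e-14 = 3.45306e-13 F/cm
Step 2: tox in cm = 4.14 nm * 1e-7 = 4.1400e-07 cm
Step 3: Cox = 3.45306e-13 / 4.1400e-07 = 8.34e-07 F/cm^2

8.34e-07


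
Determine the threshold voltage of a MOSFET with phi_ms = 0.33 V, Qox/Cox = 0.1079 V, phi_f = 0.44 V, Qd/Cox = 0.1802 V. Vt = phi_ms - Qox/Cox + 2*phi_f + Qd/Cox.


Step 1: Vt = phi_ms - Qox/Cox + 2*phi_f + Qd/Cox
Step 2: Vt = 0.33 - 0.1079 + 2*0.44 + 0.1802
Step 3: Vt = 0.33 - 0.1079 + 0.88 + 0.1802
Step 4: Vt = 1.2823 V

1.2823


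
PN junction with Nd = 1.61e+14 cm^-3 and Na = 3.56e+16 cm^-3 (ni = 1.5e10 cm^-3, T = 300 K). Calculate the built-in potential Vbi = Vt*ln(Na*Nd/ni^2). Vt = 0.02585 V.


Step 1: Compute Na*Nd/ni^2 = 3.56e+16 * 1.61e+14 / (1.5e10)^2 = 2.5474e+10
Step 2: ln(2.5474e+10) = 23.9609
Step 3: Vbi = 0.02585 * 23.9609 = 0.619 V

0.619


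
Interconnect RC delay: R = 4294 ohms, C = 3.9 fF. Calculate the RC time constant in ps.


Step 1: tau = R * C
Step 2: tau = 4294 * 3.9 fF = 4294 * 3.9e-15 F
Step 3: tau = 1.67466e-11 s = 16.7466 ps

16.7466


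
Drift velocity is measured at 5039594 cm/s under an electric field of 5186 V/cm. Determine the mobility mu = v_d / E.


Step 1: mu = v_d / E
Step 2: mu = 5039594 / 5186
Step 3: mu = 971.77 cm^2/(V*s)

971.77


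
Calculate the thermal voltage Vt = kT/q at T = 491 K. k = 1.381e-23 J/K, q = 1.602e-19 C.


Step 1: kT = 1.381e-23 * 491 = 6.78071e-21 J
Step 2: Vt = kT/q = 6.78071e-21 / 1.602e-19
Step 3: Vt = 0.04233 V

0.04233


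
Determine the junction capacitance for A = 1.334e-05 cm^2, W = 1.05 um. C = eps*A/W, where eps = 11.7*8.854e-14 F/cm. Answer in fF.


Step 1: eps_Si = 11.7 * 8.854e-14 = 1.035918e-12 F/cm
Step 2: W in cm = 1.05 * 1e-4 = 1.05e-04 cm
Step 3: C = 1.035918e-12 * 1.334e-05 / 1.05e-04 = 1.316109e-13 F
Step 4: C = 131.61 fF

131.61


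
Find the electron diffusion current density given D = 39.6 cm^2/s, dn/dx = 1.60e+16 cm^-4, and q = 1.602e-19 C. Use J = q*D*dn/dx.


Step 1: J = q * D * (dn/dx)
Step 2: J = 1.602e-19 * 39.6 * 1.60e+16
Step 3: J = 1.02e-01 A/cm^2

1.02e-01


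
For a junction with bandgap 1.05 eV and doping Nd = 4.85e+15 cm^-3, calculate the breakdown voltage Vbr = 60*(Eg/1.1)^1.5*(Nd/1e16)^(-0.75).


Step 1: Eg/1.1 = 1.05/1.1 = 0.954545
Step 2: (Eg/1.1)^1.5 = 0.954545^1.5 = 0.932598
Step 3: (Nd/1e16)^(-0.75) = (0.485)^(-0.75) = 1.720655
Step 4: Vbr = 60 * 0.932598 * 1.720655 = 96.3 V

96.3


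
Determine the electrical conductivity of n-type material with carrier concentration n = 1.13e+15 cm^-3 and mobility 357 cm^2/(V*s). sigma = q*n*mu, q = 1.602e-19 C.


Step 1: sigma = q * n * mu
Step 2: sigma = 1.602e-19 * 1.13e+15 * 357
Step 3: sigma = 6.463e-02 S/cm

6.463e-02


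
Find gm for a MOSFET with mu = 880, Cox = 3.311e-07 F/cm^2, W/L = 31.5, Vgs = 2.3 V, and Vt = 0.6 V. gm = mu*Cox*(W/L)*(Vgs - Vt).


Step 1: Vov = Vgs - Vt = 2.3 - 0.6 = 1.7 V
Step 2: gm = mu * Cox * (W/L) * Vov
Step 3: gm = 880 * 3.311e-07 * 31.5 * 1.7 = 1.56e-02 S

1.56e-02


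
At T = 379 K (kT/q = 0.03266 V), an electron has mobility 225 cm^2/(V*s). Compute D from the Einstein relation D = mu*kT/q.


Step 1: D = mu * (kT/q)
Step 2: D = 225 * 0.03266
Step 3: D = 7.35 cm^2/s

7.35


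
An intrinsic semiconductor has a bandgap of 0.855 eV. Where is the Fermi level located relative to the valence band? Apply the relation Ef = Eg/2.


Step 1: For an intrinsic semiconductor, the Fermi level sits at midgap.
Step 2: Ef = Eg / 2 = 0.855 / 2 = 0.4275 eV

0.4275


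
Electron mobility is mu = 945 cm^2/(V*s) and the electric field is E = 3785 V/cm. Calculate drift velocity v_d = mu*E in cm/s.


Step 1: v_d = mu * E
Step 2: v_d = 945 * 3785 = 3576825
Step 3: v_d = 3.58e+06 cm/s

3.58e+06


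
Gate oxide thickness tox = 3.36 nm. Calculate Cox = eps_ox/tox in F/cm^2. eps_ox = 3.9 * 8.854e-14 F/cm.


Step 1: eps_ox = 3.9 * 8.854e-14 = 3.45306e-13 F/cm
Step 2: tox in cm = 3.36 nm * 1e-7 = 3.3600e-07 cm
Step 3: Cox = 3.45306e-13 / 3.3600e-07 = 1.03e-06 F/cm^2

1.03e-06


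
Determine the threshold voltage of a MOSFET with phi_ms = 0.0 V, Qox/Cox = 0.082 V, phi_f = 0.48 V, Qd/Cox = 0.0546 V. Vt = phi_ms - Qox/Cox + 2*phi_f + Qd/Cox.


Step 1: Vt = phi_ms - Qox/Cox + 2*phi_f + Qd/Cox
Step 2: Vt = 0.0 - 0.082 + 2*0.48 + 0.0546
Step 3: Vt = 0.0 - 0.082 + 0.96 + 0.0546
Step 4: Vt = 0.9326 V

0.9326


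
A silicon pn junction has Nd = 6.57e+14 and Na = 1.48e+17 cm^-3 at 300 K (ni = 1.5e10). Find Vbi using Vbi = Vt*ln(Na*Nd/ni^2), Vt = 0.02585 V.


Step 1: Compute Na*Nd/ni^2 = 1.48e+17 * 6.57e+14 / (1.5e10)^2 = 4.3216e+11
Step 2: ln(4.3216e+11) = 26.7921
Step 3: Vbi = 0.02585 * 26.7921 = 0.693 V

0.693


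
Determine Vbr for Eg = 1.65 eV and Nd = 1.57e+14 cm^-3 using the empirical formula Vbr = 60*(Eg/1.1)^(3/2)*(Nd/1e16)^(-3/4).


Step 1: Eg/1.1 = 1.65/1.1 = 1.500000
Step 2: (Eg/1.1)^1.5 = 1.500000^1.5 = 1.837117
Step 3: (Nd/1e16)^(-0.75) = (0.0157)^(-0.75) = 22.546299
Step 4: Vbr = 60 * 1.837117 * 22.546299 = 2485.2 V

2485.2


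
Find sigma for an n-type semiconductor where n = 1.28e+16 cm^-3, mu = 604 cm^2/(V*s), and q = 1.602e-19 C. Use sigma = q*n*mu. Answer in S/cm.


Step 1: sigma = q * n * mu
Step 2: sigma = 1.602e-19 * 1.28e+16 * 604
Step 3: sigma = 1.239e+00 S/cm

1.239e+00


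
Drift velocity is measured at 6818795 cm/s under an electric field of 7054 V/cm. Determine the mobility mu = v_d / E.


Step 1: mu = v_d / E
Step 2: mu = 6818795 / 7054
Step 3: mu = 966.66 cm^2/(V*s)

966.66


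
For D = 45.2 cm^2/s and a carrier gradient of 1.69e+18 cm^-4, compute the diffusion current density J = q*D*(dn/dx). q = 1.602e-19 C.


Step 1: J = q * D * (dn/dx)
Step 2: J = 1.602e-19 * 45.2 * 1.69e+18
Step 3: J = 1.22e+01 A/cm^2

1.22e+01
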